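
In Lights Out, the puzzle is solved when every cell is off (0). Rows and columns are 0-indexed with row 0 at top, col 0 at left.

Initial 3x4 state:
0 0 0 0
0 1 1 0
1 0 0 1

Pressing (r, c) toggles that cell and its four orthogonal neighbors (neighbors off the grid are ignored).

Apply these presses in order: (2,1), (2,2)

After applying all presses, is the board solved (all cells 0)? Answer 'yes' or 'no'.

After press 1 at (2,1):
0 0 0 0
0 0 1 0
0 1 1 1

After press 2 at (2,2):
0 0 0 0
0 0 0 0
0 0 0 0

Lights still on: 0

Answer: yes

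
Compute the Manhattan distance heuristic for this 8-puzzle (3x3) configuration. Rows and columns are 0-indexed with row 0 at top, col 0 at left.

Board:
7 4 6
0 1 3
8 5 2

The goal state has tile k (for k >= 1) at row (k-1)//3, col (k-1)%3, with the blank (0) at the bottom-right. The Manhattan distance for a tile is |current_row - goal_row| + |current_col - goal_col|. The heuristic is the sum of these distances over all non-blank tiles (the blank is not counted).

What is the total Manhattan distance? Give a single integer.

Tile 7: at (0,0), goal (2,0), distance |0-2|+|0-0| = 2
Tile 4: at (0,1), goal (1,0), distance |0-1|+|1-0| = 2
Tile 6: at (0,2), goal (1,2), distance |0-1|+|2-2| = 1
Tile 1: at (1,1), goal (0,0), distance |1-0|+|1-0| = 2
Tile 3: at (1,2), goal (0,2), distance |1-0|+|2-2| = 1
Tile 8: at (2,0), goal (2,1), distance |2-2|+|0-1| = 1
Tile 5: at (2,1), goal (1,1), distance |2-1|+|1-1| = 1
Tile 2: at (2,2), goal (0,1), distance |2-0|+|2-1| = 3
Sum: 2 + 2 + 1 + 2 + 1 + 1 + 1 + 3 = 13

Answer: 13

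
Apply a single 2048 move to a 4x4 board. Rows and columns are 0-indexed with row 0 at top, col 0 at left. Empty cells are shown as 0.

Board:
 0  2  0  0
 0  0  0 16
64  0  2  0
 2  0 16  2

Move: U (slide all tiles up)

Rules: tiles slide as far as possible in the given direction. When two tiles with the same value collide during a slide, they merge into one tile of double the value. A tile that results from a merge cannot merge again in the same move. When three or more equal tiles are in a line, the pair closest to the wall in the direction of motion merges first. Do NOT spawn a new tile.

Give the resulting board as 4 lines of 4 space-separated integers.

Slide up:
col 0: [0, 0, 64, 2] -> [64, 2, 0, 0]
col 1: [2, 0, 0, 0] -> [2, 0, 0, 0]
col 2: [0, 0, 2, 16] -> [2, 16, 0, 0]
col 3: [0, 16, 0, 2] -> [16, 2, 0, 0]

Answer: 64  2  2 16
 2  0 16  2
 0  0  0  0
 0  0  0  0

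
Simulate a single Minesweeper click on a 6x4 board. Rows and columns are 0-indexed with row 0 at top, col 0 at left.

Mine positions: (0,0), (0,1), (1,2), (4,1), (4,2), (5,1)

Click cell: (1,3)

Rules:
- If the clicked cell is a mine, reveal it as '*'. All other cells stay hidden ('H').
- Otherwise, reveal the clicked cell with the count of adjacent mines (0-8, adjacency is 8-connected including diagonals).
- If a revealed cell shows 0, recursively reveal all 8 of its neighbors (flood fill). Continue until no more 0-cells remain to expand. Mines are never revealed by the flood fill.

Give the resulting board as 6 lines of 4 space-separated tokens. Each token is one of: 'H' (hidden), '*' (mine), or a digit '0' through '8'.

H H H H
H H H 1
H H H H
H H H H
H H H H
H H H H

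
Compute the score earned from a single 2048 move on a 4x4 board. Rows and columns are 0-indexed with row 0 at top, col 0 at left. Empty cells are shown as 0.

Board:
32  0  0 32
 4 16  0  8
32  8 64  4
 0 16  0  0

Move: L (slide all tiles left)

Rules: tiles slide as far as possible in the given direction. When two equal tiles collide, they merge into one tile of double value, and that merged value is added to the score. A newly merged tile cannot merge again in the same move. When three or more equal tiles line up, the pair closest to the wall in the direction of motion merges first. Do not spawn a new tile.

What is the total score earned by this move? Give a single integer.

Slide left:
row 0: [32, 0, 0, 32] -> [64, 0, 0, 0]  score +64 (running 64)
row 1: [4, 16, 0, 8] -> [4, 16, 8, 0]  score +0 (running 64)
row 2: [32, 8, 64, 4] -> [32, 8, 64, 4]  score +0 (running 64)
row 3: [0, 16, 0, 0] -> [16, 0, 0, 0]  score +0 (running 64)
Board after move:
64  0  0  0
 4 16  8  0
32  8 64  4
16  0  0  0

Answer: 64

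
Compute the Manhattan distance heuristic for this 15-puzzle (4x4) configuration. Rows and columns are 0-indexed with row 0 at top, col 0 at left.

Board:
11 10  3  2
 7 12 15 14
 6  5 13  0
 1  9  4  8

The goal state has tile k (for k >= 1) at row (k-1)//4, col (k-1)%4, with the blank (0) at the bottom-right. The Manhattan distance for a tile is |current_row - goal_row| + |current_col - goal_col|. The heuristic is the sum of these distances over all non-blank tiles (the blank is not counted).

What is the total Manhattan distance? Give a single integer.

Tile 11: (0,0)->(2,2) = 4
Tile 10: (0,1)->(2,1) = 2
Tile 3: (0,2)->(0,2) = 0
Tile 2: (0,3)->(0,1) = 2
Tile 7: (1,0)->(1,2) = 2
Tile 12: (1,1)->(2,3) = 3
Tile 15: (1,2)->(3,2) = 2
Tile 14: (1,3)->(3,1) = 4
Tile 6: (2,0)->(1,1) = 2
Tile 5: (2,1)->(1,0) = 2
Tile 13: (2,2)->(3,0) = 3
Tile 1: (3,0)->(0,0) = 3
Tile 9: (3,1)->(2,0) = 2
Tile 4: (3,2)->(0,3) = 4
Tile 8: (3,3)->(1,3) = 2
Sum: 4 + 2 + 0 + 2 + 2 + 3 + 2 + 4 + 2 + 2 + 3 + 3 + 2 + 4 + 2 = 37

Answer: 37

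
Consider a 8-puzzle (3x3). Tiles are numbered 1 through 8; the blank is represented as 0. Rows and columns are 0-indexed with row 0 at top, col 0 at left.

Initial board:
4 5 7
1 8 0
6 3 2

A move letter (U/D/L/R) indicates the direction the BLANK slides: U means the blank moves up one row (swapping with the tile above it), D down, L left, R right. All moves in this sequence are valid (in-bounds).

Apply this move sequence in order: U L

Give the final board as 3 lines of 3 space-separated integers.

After move 1 (U):
4 5 0
1 8 7
6 3 2

After move 2 (L):
4 0 5
1 8 7
6 3 2

Answer: 4 0 5
1 8 7
6 3 2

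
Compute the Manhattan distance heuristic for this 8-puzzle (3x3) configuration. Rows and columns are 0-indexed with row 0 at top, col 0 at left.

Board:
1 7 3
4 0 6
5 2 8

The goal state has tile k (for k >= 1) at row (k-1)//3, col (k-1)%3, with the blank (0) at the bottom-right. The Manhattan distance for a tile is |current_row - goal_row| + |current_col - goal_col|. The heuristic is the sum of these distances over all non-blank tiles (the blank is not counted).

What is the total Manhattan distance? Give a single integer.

Answer: 8

Derivation:
Tile 1: at (0,0), goal (0,0), distance |0-0|+|0-0| = 0
Tile 7: at (0,1), goal (2,0), distance |0-2|+|1-0| = 3
Tile 3: at (0,2), goal (0,2), distance |0-0|+|2-2| = 0
Tile 4: at (1,0), goal (1,0), distance |1-1|+|0-0| = 0
Tile 6: at (1,2), goal (1,2), distance |1-1|+|2-2| = 0
Tile 5: at (2,0), goal (1,1), distance |2-1|+|0-1| = 2
Tile 2: at (2,1), goal (0,1), distance |2-0|+|1-1| = 2
Tile 8: at (2,2), goal (2,1), distance |2-2|+|2-1| = 1
Sum: 0 + 3 + 0 + 0 + 0 + 2 + 2 + 1 = 8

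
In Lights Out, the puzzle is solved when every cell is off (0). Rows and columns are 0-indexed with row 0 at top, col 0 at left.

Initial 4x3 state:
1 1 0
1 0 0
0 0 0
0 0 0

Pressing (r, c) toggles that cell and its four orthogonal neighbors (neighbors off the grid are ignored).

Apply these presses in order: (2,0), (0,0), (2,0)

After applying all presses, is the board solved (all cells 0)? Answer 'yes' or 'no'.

Answer: yes

Derivation:
After press 1 at (2,0):
1 1 0
0 0 0
1 1 0
1 0 0

After press 2 at (0,0):
0 0 0
1 0 0
1 1 0
1 0 0

After press 3 at (2,0):
0 0 0
0 0 0
0 0 0
0 0 0

Lights still on: 0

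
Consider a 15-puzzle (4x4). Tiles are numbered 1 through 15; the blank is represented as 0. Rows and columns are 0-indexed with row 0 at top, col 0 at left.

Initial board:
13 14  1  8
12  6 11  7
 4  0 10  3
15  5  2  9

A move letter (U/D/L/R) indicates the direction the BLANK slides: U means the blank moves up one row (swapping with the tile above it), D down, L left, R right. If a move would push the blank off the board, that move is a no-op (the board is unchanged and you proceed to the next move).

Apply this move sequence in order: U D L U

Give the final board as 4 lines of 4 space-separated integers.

After move 1 (U):
13 14  1  8
12  0 11  7
 4  6 10  3
15  5  2  9

After move 2 (D):
13 14  1  8
12  6 11  7
 4  0 10  3
15  5  2  9

After move 3 (L):
13 14  1  8
12  6 11  7
 0  4 10  3
15  5  2  9

After move 4 (U):
13 14  1  8
 0  6 11  7
12  4 10  3
15  5  2  9

Answer: 13 14  1  8
 0  6 11  7
12  4 10  3
15  5  2  9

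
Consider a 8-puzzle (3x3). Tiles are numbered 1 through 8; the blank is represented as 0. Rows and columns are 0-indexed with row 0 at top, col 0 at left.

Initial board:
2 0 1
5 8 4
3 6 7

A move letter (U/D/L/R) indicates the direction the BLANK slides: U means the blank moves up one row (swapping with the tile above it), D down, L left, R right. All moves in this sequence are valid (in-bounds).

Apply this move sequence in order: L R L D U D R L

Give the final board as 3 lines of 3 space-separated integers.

After move 1 (L):
0 2 1
5 8 4
3 6 7

After move 2 (R):
2 0 1
5 8 4
3 6 7

After move 3 (L):
0 2 1
5 8 4
3 6 7

After move 4 (D):
5 2 1
0 8 4
3 6 7

After move 5 (U):
0 2 1
5 8 4
3 6 7

After move 6 (D):
5 2 1
0 8 4
3 6 7

After move 7 (R):
5 2 1
8 0 4
3 6 7

After move 8 (L):
5 2 1
0 8 4
3 6 7

Answer: 5 2 1
0 8 4
3 6 7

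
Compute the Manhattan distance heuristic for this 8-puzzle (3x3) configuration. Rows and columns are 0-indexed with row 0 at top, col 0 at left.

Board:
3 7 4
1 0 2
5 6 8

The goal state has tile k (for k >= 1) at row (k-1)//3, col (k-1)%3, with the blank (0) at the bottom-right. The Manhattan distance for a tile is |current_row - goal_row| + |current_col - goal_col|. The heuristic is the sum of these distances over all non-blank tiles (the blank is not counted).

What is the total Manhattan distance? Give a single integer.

Answer: 16

Derivation:
Tile 3: (0,0)->(0,2) = 2
Tile 7: (0,1)->(2,0) = 3
Tile 4: (0,2)->(1,0) = 3
Tile 1: (1,0)->(0,0) = 1
Tile 2: (1,2)->(0,1) = 2
Tile 5: (2,0)->(1,1) = 2
Tile 6: (2,1)->(1,2) = 2
Tile 8: (2,2)->(2,1) = 1
Sum: 2 + 3 + 3 + 1 + 2 + 2 + 2 + 1 = 16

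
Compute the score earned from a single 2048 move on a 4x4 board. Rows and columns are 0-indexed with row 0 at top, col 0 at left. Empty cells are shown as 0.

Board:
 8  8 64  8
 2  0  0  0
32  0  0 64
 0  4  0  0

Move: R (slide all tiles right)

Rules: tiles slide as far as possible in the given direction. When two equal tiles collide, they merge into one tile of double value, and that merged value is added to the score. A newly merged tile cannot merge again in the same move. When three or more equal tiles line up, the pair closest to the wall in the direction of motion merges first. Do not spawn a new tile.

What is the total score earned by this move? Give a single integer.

Answer: 16

Derivation:
Slide right:
row 0: [8, 8, 64, 8] -> [0, 16, 64, 8]  score +16 (running 16)
row 1: [2, 0, 0, 0] -> [0, 0, 0, 2]  score +0 (running 16)
row 2: [32, 0, 0, 64] -> [0, 0, 32, 64]  score +0 (running 16)
row 3: [0, 4, 0, 0] -> [0, 0, 0, 4]  score +0 (running 16)
Board after move:
 0 16 64  8
 0  0  0  2
 0  0 32 64
 0  0  0  4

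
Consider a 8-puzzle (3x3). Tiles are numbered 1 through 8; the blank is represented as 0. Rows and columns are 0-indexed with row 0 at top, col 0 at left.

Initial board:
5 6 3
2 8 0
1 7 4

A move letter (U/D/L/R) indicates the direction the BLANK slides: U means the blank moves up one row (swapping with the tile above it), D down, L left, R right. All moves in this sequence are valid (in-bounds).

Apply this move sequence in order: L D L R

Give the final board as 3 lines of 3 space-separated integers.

Answer: 5 6 3
2 7 8
1 0 4

Derivation:
After move 1 (L):
5 6 3
2 0 8
1 7 4

After move 2 (D):
5 6 3
2 7 8
1 0 4

After move 3 (L):
5 6 3
2 7 8
0 1 4

After move 4 (R):
5 6 3
2 7 8
1 0 4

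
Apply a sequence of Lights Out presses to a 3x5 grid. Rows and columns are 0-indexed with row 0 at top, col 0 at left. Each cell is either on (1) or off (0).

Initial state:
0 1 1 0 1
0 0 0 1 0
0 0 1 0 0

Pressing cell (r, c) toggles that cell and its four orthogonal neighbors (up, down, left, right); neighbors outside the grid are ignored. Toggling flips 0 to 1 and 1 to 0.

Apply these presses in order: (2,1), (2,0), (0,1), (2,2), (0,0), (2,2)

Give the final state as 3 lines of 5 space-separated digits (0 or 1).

Answer: 0 1 0 0 1
0 0 0 1 0
0 0 0 0 0

Derivation:
After press 1 at (2,1):
0 1 1 0 1
0 1 0 1 0
1 1 0 0 0

After press 2 at (2,0):
0 1 1 0 1
1 1 0 1 0
0 0 0 0 0

After press 3 at (0,1):
1 0 0 0 1
1 0 0 1 0
0 0 0 0 0

After press 4 at (2,2):
1 0 0 0 1
1 0 1 1 0
0 1 1 1 0

After press 5 at (0,0):
0 1 0 0 1
0 0 1 1 0
0 1 1 1 0

After press 6 at (2,2):
0 1 0 0 1
0 0 0 1 0
0 0 0 0 0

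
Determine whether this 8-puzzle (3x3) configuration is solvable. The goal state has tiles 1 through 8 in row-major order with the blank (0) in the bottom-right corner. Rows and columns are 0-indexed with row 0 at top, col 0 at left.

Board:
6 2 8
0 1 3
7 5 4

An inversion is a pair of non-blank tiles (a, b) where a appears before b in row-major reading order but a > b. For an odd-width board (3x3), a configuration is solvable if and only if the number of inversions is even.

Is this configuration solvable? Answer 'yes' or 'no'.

Inversions (pairs i<j in row-major order where tile[i] > tile[j] > 0): 14
14 is even, so the puzzle is solvable.

Answer: yes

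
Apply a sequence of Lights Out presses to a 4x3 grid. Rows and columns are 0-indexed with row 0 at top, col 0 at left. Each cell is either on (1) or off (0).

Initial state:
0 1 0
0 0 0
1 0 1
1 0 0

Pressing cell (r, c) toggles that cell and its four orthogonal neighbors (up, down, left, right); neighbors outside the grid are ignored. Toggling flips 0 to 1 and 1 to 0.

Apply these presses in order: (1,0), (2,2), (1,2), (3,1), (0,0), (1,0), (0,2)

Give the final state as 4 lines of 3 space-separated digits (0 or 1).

After press 1 at (1,0):
1 1 0
1 1 0
0 0 1
1 0 0

After press 2 at (2,2):
1 1 0
1 1 1
0 1 0
1 0 1

After press 3 at (1,2):
1 1 1
1 0 0
0 1 1
1 0 1

After press 4 at (3,1):
1 1 1
1 0 0
0 0 1
0 1 0

After press 5 at (0,0):
0 0 1
0 0 0
0 0 1
0 1 0

After press 6 at (1,0):
1 0 1
1 1 0
1 0 1
0 1 0

After press 7 at (0,2):
1 1 0
1 1 1
1 0 1
0 1 0

Answer: 1 1 0
1 1 1
1 0 1
0 1 0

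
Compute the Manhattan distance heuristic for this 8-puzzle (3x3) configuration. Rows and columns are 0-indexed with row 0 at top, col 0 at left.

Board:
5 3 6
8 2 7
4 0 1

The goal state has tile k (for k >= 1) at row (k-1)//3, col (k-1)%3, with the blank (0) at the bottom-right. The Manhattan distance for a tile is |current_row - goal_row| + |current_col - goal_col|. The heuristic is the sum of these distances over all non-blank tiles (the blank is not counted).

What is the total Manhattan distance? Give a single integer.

Tile 5: (0,0)->(1,1) = 2
Tile 3: (0,1)->(0,2) = 1
Tile 6: (0,2)->(1,2) = 1
Tile 8: (1,0)->(2,1) = 2
Tile 2: (1,1)->(0,1) = 1
Tile 7: (1,2)->(2,0) = 3
Tile 4: (2,0)->(1,0) = 1
Tile 1: (2,2)->(0,0) = 4
Sum: 2 + 1 + 1 + 2 + 1 + 3 + 1 + 4 = 15

Answer: 15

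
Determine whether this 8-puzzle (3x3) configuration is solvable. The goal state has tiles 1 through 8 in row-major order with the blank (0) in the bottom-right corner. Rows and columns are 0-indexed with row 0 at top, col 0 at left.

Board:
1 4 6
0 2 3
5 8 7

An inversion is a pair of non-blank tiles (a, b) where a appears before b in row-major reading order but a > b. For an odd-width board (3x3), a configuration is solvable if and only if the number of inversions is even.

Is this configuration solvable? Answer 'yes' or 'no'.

Inversions (pairs i<j in row-major order where tile[i] > tile[j] > 0): 6
6 is even, so the puzzle is solvable.

Answer: yes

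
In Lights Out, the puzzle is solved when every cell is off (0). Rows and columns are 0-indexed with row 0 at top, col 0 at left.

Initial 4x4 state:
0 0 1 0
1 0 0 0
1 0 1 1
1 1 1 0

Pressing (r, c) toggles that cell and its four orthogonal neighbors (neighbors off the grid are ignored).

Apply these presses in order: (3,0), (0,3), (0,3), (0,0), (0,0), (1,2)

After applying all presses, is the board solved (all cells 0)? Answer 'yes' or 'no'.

Answer: no

Derivation:
After press 1 at (3,0):
0 0 1 0
1 0 0 0
0 0 1 1
0 0 1 0

After press 2 at (0,3):
0 0 0 1
1 0 0 1
0 0 1 1
0 0 1 0

After press 3 at (0,3):
0 0 1 0
1 0 0 0
0 0 1 1
0 0 1 0

After press 4 at (0,0):
1 1 1 0
0 0 0 0
0 0 1 1
0 0 1 0

After press 5 at (0,0):
0 0 1 0
1 0 0 0
0 0 1 1
0 0 1 0

After press 6 at (1,2):
0 0 0 0
1 1 1 1
0 0 0 1
0 0 1 0

Lights still on: 6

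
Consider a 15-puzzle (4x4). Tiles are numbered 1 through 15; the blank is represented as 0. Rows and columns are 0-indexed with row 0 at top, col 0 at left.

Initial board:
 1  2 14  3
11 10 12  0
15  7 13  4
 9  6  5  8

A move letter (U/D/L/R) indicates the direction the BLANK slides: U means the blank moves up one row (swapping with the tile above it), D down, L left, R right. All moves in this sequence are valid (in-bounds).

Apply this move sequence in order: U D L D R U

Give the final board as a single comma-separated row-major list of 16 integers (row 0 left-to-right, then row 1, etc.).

Answer: 1, 2, 14, 3, 11, 10, 13, 0, 15, 7, 4, 12, 9, 6, 5, 8

Derivation:
After move 1 (U):
 1  2 14  0
11 10 12  3
15  7 13  4
 9  6  5  8

After move 2 (D):
 1  2 14  3
11 10 12  0
15  7 13  4
 9  6  5  8

After move 3 (L):
 1  2 14  3
11 10  0 12
15  7 13  4
 9  6  5  8

After move 4 (D):
 1  2 14  3
11 10 13 12
15  7  0  4
 9  6  5  8

After move 5 (R):
 1  2 14  3
11 10 13 12
15  7  4  0
 9  6  5  8

After move 6 (U):
 1  2 14  3
11 10 13  0
15  7  4 12
 9  6  5  8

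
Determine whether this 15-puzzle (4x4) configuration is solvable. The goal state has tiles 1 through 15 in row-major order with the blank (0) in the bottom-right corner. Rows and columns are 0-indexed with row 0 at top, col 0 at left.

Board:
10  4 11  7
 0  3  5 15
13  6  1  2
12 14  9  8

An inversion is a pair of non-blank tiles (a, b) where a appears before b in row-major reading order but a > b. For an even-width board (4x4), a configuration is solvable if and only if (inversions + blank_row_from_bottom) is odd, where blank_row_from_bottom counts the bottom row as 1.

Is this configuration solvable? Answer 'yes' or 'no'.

Answer: yes

Derivation:
Inversions: 50
Blank is in row 1 (0-indexed from top), which is row 3 counting from the bottom (bottom = 1).
50 + 3 = 53, which is odd, so the puzzle is solvable.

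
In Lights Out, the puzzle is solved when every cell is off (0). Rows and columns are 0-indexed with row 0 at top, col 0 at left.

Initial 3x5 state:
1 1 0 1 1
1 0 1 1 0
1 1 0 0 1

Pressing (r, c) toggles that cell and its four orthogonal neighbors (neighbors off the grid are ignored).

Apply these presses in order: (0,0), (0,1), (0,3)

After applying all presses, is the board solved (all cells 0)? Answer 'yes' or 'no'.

After press 1 at (0,0):
0 0 0 1 1
0 0 1 1 0
1 1 0 0 1

After press 2 at (0,1):
1 1 1 1 1
0 1 1 1 0
1 1 0 0 1

After press 3 at (0,3):
1 1 0 0 0
0 1 1 0 0
1 1 0 0 1

Lights still on: 7

Answer: no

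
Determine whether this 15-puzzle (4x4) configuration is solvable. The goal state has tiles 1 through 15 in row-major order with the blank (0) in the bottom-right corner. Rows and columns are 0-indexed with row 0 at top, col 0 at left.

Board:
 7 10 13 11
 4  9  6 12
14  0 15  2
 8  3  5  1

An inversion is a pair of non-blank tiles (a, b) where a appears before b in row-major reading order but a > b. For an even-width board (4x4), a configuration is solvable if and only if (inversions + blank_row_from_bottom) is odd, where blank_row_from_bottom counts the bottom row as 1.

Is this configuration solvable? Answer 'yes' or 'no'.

Answer: no

Derivation:
Inversions: 66
Blank is in row 2 (0-indexed from top), which is row 2 counting from the bottom (bottom = 1).
66 + 2 = 68, which is even, so the puzzle is not solvable.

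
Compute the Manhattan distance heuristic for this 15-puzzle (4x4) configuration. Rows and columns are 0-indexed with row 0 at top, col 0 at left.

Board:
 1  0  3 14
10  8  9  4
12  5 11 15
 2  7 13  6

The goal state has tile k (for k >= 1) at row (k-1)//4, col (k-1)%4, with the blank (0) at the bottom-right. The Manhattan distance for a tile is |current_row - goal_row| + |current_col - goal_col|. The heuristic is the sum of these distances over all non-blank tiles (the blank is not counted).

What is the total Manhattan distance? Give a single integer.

Answer: 33

Derivation:
Tile 1: at (0,0), goal (0,0), distance |0-0|+|0-0| = 0
Tile 3: at (0,2), goal (0,2), distance |0-0|+|2-2| = 0
Tile 14: at (0,3), goal (3,1), distance |0-3|+|3-1| = 5
Tile 10: at (1,0), goal (2,1), distance |1-2|+|0-1| = 2
Tile 8: at (1,1), goal (1,3), distance |1-1|+|1-3| = 2
Tile 9: at (1,2), goal (2,0), distance |1-2|+|2-0| = 3
Tile 4: at (1,3), goal (0,3), distance |1-0|+|3-3| = 1
Tile 12: at (2,0), goal (2,3), distance |2-2|+|0-3| = 3
Tile 5: at (2,1), goal (1,0), distance |2-1|+|1-0| = 2
Tile 11: at (2,2), goal (2,2), distance |2-2|+|2-2| = 0
Tile 15: at (2,3), goal (3,2), distance |2-3|+|3-2| = 2
Tile 2: at (3,0), goal (0,1), distance |3-0|+|0-1| = 4
Tile 7: at (3,1), goal (1,2), distance |3-1|+|1-2| = 3
Tile 13: at (3,2), goal (3,0), distance |3-3|+|2-0| = 2
Tile 6: at (3,3), goal (1,1), distance |3-1|+|3-1| = 4
Sum: 0 + 0 + 5 + 2 + 2 + 3 + 1 + 3 + 2 + 0 + 2 + 4 + 3 + 2 + 4 = 33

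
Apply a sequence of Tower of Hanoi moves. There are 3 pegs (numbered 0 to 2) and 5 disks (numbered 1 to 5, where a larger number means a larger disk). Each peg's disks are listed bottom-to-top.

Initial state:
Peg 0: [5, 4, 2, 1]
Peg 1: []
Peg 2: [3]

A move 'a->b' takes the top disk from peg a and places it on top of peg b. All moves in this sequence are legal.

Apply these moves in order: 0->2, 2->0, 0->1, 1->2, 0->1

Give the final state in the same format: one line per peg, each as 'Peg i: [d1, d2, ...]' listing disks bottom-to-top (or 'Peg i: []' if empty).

Answer: Peg 0: [5, 4]
Peg 1: [2]
Peg 2: [3, 1]

Derivation:
After move 1 (0->2):
Peg 0: [5, 4, 2]
Peg 1: []
Peg 2: [3, 1]

After move 2 (2->0):
Peg 0: [5, 4, 2, 1]
Peg 1: []
Peg 2: [3]

After move 3 (0->1):
Peg 0: [5, 4, 2]
Peg 1: [1]
Peg 2: [3]

After move 4 (1->2):
Peg 0: [5, 4, 2]
Peg 1: []
Peg 2: [3, 1]

After move 5 (0->1):
Peg 0: [5, 4]
Peg 1: [2]
Peg 2: [3, 1]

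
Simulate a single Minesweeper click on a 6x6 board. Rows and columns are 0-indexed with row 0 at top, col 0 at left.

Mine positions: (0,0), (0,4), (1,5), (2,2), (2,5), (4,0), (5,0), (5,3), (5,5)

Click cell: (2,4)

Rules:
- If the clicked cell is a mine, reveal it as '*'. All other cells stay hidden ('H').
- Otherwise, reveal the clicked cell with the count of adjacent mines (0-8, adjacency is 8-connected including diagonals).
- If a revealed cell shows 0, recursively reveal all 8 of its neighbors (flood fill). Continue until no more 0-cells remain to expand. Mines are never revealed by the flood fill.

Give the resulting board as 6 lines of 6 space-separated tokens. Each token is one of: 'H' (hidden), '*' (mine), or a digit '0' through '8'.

H H H H H H
H H H H H H
H H H H 2 H
H H H H H H
H H H H H H
H H H H H H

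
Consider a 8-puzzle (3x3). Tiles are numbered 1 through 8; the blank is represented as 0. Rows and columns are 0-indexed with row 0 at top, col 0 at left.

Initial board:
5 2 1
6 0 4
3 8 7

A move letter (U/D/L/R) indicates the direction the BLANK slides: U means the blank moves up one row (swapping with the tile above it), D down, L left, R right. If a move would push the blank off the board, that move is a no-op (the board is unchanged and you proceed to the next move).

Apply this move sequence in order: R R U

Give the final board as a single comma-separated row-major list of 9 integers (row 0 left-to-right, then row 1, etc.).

Answer: 5, 2, 0, 6, 4, 1, 3, 8, 7

Derivation:
After move 1 (R):
5 2 1
6 4 0
3 8 7

After move 2 (R):
5 2 1
6 4 0
3 8 7

After move 3 (U):
5 2 0
6 4 1
3 8 7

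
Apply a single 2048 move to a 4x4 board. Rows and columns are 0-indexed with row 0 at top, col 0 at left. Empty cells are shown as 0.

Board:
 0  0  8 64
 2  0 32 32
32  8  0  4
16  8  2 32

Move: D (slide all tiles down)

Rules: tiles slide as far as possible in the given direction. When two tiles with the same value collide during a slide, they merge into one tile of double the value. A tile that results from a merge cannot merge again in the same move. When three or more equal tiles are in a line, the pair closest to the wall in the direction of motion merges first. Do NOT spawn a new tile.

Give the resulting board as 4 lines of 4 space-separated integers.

Answer:  0  0  0 64
 2  0  8 32
32  0 32  4
16 16  2 32

Derivation:
Slide down:
col 0: [0, 2, 32, 16] -> [0, 2, 32, 16]
col 1: [0, 0, 8, 8] -> [0, 0, 0, 16]
col 2: [8, 32, 0, 2] -> [0, 8, 32, 2]
col 3: [64, 32, 4, 32] -> [64, 32, 4, 32]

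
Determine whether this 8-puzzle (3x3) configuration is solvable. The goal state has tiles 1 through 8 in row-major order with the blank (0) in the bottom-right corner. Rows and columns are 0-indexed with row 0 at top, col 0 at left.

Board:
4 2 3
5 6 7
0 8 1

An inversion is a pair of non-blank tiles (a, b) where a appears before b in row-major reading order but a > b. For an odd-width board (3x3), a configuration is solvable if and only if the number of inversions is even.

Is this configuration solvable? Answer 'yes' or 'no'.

Answer: no

Derivation:
Inversions (pairs i<j in row-major order where tile[i] > tile[j] > 0): 9
9 is odd, so the puzzle is not solvable.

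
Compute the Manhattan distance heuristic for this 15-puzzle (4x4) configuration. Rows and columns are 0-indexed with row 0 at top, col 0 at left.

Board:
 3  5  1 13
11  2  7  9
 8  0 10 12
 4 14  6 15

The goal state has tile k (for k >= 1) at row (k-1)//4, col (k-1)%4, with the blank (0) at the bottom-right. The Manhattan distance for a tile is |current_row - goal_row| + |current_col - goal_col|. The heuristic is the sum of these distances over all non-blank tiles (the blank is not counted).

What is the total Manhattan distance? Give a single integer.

Tile 3: at (0,0), goal (0,2), distance |0-0|+|0-2| = 2
Tile 5: at (0,1), goal (1,0), distance |0-1|+|1-0| = 2
Tile 1: at (0,2), goal (0,0), distance |0-0|+|2-0| = 2
Tile 13: at (0,3), goal (3,0), distance |0-3|+|3-0| = 6
Tile 11: at (1,0), goal (2,2), distance |1-2|+|0-2| = 3
Tile 2: at (1,1), goal (0,1), distance |1-0|+|1-1| = 1
Tile 7: at (1,2), goal (1,2), distance |1-1|+|2-2| = 0
Tile 9: at (1,3), goal (2,0), distance |1-2|+|3-0| = 4
Tile 8: at (2,0), goal (1,3), distance |2-1|+|0-3| = 4
Tile 10: at (2,2), goal (2,1), distance |2-2|+|2-1| = 1
Tile 12: at (2,3), goal (2,3), distance |2-2|+|3-3| = 0
Tile 4: at (3,0), goal (0,3), distance |3-0|+|0-3| = 6
Tile 14: at (3,1), goal (3,1), distance |3-3|+|1-1| = 0
Tile 6: at (3,2), goal (1,1), distance |3-1|+|2-1| = 3
Tile 15: at (3,3), goal (3,2), distance |3-3|+|3-2| = 1
Sum: 2 + 2 + 2 + 6 + 3 + 1 + 0 + 4 + 4 + 1 + 0 + 6 + 0 + 3 + 1 = 35

Answer: 35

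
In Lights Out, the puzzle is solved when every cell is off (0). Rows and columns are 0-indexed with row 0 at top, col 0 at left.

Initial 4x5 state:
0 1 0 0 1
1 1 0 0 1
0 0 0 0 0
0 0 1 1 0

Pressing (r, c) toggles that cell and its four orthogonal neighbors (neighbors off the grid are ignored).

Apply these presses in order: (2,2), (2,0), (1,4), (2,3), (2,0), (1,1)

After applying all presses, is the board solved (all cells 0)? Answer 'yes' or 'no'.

Answer: yes

Derivation:
After press 1 at (2,2):
0 1 0 0 1
1 1 1 0 1
0 1 1 1 0
0 0 0 1 0

After press 2 at (2,0):
0 1 0 0 1
0 1 1 0 1
1 0 1 1 0
1 0 0 1 0

After press 3 at (1,4):
0 1 0 0 0
0 1 1 1 0
1 0 1 1 1
1 0 0 1 0

After press 4 at (2,3):
0 1 0 0 0
0 1 1 0 0
1 0 0 0 0
1 0 0 0 0

After press 5 at (2,0):
0 1 0 0 0
1 1 1 0 0
0 1 0 0 0
0 0 0 0 0

After press 6 at (1,1):
0 0 0 0 0
0 0 0 0 0
0 0 0 0 0
0 0 0 0 0

Lights still on: 0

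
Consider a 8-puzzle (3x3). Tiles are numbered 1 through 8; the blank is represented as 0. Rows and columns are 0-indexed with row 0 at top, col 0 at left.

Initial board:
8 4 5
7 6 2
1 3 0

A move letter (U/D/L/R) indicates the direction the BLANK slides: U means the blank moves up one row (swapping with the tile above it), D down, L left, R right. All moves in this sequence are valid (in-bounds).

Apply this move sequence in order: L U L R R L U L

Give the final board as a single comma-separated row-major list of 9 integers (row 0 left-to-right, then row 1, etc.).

Answer: 0, 8, 5, 7, 4, 2, 1, 6, 3

Derivation:
After move 1 (L):
8 4 5
7 6 2
1 0 3

After move 2 (U):
8 4 5
7 0 2
1 6 3

After move 3 (L):
8 4 5
0 7 2
1 6 3

After move 4 (R):
8 4 5
7 0 2
1 6 3

After move 5 (R):
8 4 5
7 2 0
1 6 3

After move 6 (L):
8 4 5
7 0 2
1 6 3

After move 7 (U):
8 0 5
7 4 2
1 6 3

After move 8 (L):
0 8 5
7 4 2
1 6 3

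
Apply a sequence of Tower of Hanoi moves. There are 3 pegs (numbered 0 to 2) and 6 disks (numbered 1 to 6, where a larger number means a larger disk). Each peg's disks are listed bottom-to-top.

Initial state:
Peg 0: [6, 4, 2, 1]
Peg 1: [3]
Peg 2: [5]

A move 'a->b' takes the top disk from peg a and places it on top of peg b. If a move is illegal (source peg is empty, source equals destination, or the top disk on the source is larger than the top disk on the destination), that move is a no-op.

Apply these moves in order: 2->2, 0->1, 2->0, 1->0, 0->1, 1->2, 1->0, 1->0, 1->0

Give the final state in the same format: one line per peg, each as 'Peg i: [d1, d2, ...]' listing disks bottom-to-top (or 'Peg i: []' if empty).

Answer: Peg 0: [6, 4, 2]
Peg 1: [3]
Peg 2: [5, 1]

Derivation:
After move 1 (2->2):
Peg 0: [6, 4, 2, 1]
Peg 1: [3]
Peg 2: [5]

After move 2 (0->1):
Peg 0: [6, 4, 2]
Peg 1: [3, 1]
Peg 2: [5]

After move 3 (2->0):
Peg 0: [6, 4, 2]
Peg 1: [3, 1]
Peg 2: [5]

After move 4 (1->0):
Peg 0: [6, 4, 2, 1]
Peg 1: [3]
Peg 2: [5]

After move 5 (0->1):
Peg 0: [6, 4, 2]
Peg 1: [3, 1]
Peg 2: [5]

After move 6 (1->2):
Peg 0: [6, 4, 2]
Peg 1: [3]
Peg 2: [5, 1]

After move 7 (1->0):
Peg 0: [6, 4, 2]
Peg 1: [3]
Peg 2: [5, 1]

After move 8 (1->0):
Peg 0: [6, 4, 2]
Peg 1: [3]
Peg 2: [5, 1]

After move 9 (1->0):
Peg 0: [6, 4, 2]
Peg 1: [3]
Peg 2: [5, 1]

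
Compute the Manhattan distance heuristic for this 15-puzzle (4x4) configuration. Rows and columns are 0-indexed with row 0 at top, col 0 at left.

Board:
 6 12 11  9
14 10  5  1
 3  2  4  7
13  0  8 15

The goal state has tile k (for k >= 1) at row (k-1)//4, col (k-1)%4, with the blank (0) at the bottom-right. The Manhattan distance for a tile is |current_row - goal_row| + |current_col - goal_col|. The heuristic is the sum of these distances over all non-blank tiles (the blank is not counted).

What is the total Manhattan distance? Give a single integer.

Tile 6: at (0,0), goal (1,1), distance |0-1|+|0-1| = 2
Tile 12: at (0,1), goal (2,3), distance |0-2|+|1-3| = 4
Tile 11: at (0,2), goal (2,2), distance |0-2|+|2-2| = 2
Tile 9: at (0,3), goal (2,0), distance |0-2|+|3-0| = 5
Tile 14: at (1,0), goal (3,1), distance |1-3|+|0-1| = 3
Tile 10: at (1,1), goal (2,1), distance |1-2|+|1-1| = 1
Tile 5: at (1,2), goal (1,0), distance |1-1|+|2-0| = 2
Tile 1: at (1,3), goal (0,0), distance |1-0|+|3-0| = 4
Tile 3: at (2,0), goal (0,2), distance |2-0|+|0-2| = 4
Tile 2: at (2,1), goal (0,1), distance |2-0|+|1-1| = 2
Tile 4: at (2,2), goal (0,3), distance |2-0|+|2-3| = 3
Tile 7: at (2,3), goal (1,2), distance |2-1|+|3-2| = 2
Tile 13: at (3,0), goal (3,0), distance |3-3|+|0-0| = 0
Tile 8: at (3,2), goal (1,3), distance |3-1|+|2-3| = 3
Tile 15: at (3,3), goal (3,2), distance |3-3|+|3-2| = 1
Sum: 2 + 4 + 2 + 5 + 3 + 1 + 2 + 4 + 4 + 2 + 3 + 2 + 0 + 3 + 1 = 38

Answer: 38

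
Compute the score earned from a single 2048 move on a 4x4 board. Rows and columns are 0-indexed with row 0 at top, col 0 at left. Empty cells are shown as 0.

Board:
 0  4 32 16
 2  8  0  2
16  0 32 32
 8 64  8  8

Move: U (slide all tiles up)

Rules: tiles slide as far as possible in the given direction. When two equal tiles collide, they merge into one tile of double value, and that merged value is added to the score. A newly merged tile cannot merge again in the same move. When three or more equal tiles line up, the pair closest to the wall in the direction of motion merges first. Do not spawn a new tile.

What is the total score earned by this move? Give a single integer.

Answer: 64

Derivation:
Slide up:
col 0: [0, 2, 16, 8] -> [2, 16, 8, 0]  score +0 (running 0)
col 1: [4, 8, 0, 64] -> [4, 8, 64, 0]  score +0 (running 0)
col 2: [32, 0, 32, 8] -> [64, 8, 0, 0]  score +64 (running 64)
col 3: [16, 2, 32, 8] -> [16, 2, 32, 8]  score +0 (running 64)
Board after move:
 2  4 64 16
16  8  8  2
 8 64  0 32
 0  0  0  8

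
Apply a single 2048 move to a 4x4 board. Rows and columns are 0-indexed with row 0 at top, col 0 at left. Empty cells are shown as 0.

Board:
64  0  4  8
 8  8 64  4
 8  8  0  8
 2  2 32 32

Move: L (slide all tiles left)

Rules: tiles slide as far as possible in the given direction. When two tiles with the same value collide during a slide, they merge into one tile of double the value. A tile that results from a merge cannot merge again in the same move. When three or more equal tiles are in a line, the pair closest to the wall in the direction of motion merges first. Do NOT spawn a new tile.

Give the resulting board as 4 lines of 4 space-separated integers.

Answer: 64  4  8  0
16 64  4  0
16  8  0  0
 4 64  0  0

Derivation:
Slide left:
row 0: [64, 0, 4, 8] -> [64, 4, 8, 0]
row 1: [8, 8, 64, 4] -> [16, 64, 4, 0]
row 2: [8, 8, 0, 8] -> [16, 8, 0, 0]
row 3: [2, 2, 32, 32] -> [4, 64, 0, 0]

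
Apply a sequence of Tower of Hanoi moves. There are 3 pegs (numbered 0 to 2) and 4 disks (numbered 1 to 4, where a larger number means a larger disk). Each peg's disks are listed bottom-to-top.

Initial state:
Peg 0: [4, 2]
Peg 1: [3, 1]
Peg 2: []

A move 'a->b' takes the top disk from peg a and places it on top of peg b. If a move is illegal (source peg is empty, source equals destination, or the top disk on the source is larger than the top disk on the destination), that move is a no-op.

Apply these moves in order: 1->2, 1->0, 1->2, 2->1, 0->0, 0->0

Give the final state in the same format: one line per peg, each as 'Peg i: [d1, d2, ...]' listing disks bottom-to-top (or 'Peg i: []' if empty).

After move 1 (1->2):
Peg 0: [4, 2]
Peg 1: [3]
Peg 2: [1]

After move 2 (1->0):
Peg 0: [4, 2]
Peg 1: [3]
Peg 2: [1]

After move 3 (1->2):
Peg 0: [4, 2]
Peg 1: [3]
Peg 2: [1]

After move 4 (2->1):
Peg 0: [4, 2]
Peg 1: [3, 1]
Peg 2: []

After move 5 (0->0):
Peg 0: [4, 2]
Peg 1: [3, 1]
Peg 2: []

After move 6 (0->0):
Peg 0: [4, 2]
Peg 1: [3, 1]
Peg 2: []

Answer: Peg 0: [4, 2]
Peg 1: [3, 1]
Peg 2: []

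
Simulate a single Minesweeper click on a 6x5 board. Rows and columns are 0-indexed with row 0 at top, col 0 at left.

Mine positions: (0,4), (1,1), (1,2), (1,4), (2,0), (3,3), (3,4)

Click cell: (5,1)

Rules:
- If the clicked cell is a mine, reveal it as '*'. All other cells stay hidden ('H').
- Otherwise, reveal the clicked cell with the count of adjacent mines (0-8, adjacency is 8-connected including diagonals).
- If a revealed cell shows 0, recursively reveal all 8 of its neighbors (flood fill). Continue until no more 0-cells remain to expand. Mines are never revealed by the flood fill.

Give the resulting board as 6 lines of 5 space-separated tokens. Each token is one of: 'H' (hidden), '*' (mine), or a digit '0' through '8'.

H H H H H
H H H H H
H H H H H
1 1 1 H H
0 0 1 2 2
0 0 0 0 0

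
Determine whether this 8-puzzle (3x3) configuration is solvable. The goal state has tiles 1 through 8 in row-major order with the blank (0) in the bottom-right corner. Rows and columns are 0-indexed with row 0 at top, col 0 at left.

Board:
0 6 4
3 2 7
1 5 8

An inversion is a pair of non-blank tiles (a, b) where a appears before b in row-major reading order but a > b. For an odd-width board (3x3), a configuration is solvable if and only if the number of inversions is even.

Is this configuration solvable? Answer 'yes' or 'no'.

Inversions (pairs i<j in row-major order where tile[i] > tile[j] > 0): 13
13 is odd, so the puzzle is not solvable.

Answer: no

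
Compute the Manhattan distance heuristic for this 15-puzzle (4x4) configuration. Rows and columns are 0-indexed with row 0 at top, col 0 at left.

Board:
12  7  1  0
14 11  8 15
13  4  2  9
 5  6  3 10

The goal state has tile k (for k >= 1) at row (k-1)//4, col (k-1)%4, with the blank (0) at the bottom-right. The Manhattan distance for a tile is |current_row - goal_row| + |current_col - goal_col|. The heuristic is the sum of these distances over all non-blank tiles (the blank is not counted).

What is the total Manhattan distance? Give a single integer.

Tile 12: at (0,0), goal (2,3), distance |0-2|+|0-3| = 5
Tile 7: at (0,1), goal (1,2), distance |0-1|+|1-2| = 2
Tile 1: at (0,2), goal (0,0), distance |0-0|+|2-0| = 2
Tile 14: at (1,0), goal (3,1), distance |1-3|+|0-1| = 3
Tile 11: at (1,1), goal (2,2), distance |1-2|+|1-2| = 2
Tile 8: at (1,2), goal (1,3), distance |1-1|+|2-3| = 1
Tile 15: at (1,3), goal (3,2), distance |1-3|+|3-2| = 3
Tile 13: at (2,0), goal (3,0), distance |2-3|+|0-0| = 1
Tile 4: at (2,1), goal (0,3), distance |2-0|+|1-3| = 4
Tile 2: at (2,2), goal (0,1), distance |2-0|+|2-1| = 3
Tile 9: at (2,3), goal (2,0), distance |2-2|+|3-0| = 3
Tile 5: at (3,0), goal (1,0), distance |3-1|+|0-0| = 2
Tile 6: at (3,1), goal (1,1), distance |3-1|+|1-1| = 2
Tile 3: at (3,2), goal (0,2), distance |3-0|+|2-2| = 3
Tile 10: at (3,3), goal (2,1), distance |3-2|+|3-1| = 3
Sum: 5 + 2 + 2 + 3 + 2 + 1 + 3 + 1 + 4 + 3 + 3 + 2 + 2 + 3 + 3 = 39

Answer: 39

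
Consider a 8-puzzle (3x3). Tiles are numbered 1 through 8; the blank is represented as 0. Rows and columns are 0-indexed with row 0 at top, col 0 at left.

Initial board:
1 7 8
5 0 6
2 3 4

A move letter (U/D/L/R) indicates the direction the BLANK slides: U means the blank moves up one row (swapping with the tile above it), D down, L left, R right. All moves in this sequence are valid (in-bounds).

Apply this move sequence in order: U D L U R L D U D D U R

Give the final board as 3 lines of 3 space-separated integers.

Answer: 1 7 8
5 0 6
2 3 4

Derivation:
After move 1 (U):
1 0 8
5 7 6
2 3 4

After move 2 (D):
1 7 8
5 0 6
2 3 4

After move 3 (L):
1 7 8
0 5 6
2 3 4

After move 4 (U):
0 7 8
1 5 6
2 3 4

After move 5 (R):
7 0 8
1 5 6
2 3 4

After move 6 (L):
0 7 8
1 5 6
2 3 4

After move 7 (D):
1 7 8
0 5 6
2 3 4

After move 8 (U):
0 7 8
1 5 6
2 3 4

After move 9 (D):
1 7 8
0 5 6
2 3 4

After move 10 (D):
1 7 8
2 5 6
0 3 4

After move 11 (U):
1 7 8
0 5 6
2 3 4

After move 12 (R):
1 7 8
5 0 6
2 3 4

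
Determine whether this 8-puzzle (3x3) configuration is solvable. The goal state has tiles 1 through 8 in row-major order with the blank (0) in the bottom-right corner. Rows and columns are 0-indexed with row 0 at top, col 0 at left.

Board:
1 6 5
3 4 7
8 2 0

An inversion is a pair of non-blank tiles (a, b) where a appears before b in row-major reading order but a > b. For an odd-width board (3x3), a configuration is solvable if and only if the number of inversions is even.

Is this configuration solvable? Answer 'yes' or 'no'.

Inversions (pairs i<j in row-major order where tile[i] > tile[j] > 0): 11
11 is odd, so the puzzle is not solvable.

Answer: no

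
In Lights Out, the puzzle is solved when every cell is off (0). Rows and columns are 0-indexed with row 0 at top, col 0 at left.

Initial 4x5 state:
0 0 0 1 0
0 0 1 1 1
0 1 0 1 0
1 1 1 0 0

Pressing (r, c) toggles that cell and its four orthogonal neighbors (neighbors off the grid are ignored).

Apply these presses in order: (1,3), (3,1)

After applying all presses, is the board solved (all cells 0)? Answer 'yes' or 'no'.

After press 1 at (1,3):
0 0 0 0 0
0 0 0 0 0
0 1 0 0 0
1 1 1 0 0

After press 2 at (3,1):
0 0 0 0 0
0 0 0 0 0
0 0 0 0 0
0 0 0 0 0

Lights still on: 0

Answer: yes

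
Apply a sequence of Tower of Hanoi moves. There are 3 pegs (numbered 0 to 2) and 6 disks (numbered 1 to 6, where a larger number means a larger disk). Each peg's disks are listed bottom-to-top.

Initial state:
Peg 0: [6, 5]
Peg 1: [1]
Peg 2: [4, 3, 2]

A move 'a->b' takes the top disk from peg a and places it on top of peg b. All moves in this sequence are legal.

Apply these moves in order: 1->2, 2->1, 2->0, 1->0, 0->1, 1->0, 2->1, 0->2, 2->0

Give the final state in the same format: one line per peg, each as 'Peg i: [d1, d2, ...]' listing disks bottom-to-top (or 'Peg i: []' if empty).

Answer: Peg 0: [6, 5, 2, 1]
Peg 1: [3]
Peg 2: [4]

Derivation:
After move 1 (1->2):
Peg 0: [6, 5]
Peg 1: []
Peg 2: [4, 3, 2, 1]

After move 2 (2->1):
Peg 0: [6, 5]
Peg 1: [1]
Peg 2: [4, 3, 2]

After move 3 (2->0):
Peg 0: [6, 5, 2]
Peg 1: [1]
Peg 2: [4, 3]

After move 4 (1->0):
Peg 0: [6, 5, 2, 1]
Peg 1: []
Peg 2: [4, 3]

After move 5 (0->1):
Peg 0: [6, 5, 2]
Peg 1: [1]
Peg 2: [4, 3]

After move 6 (1->0):
Peg 0: [6, 5, 2, 1]
Peg 1: []
Peg 2: [4, 3]

After move 7 (2->1):
Peg 0: [6, 5, 2, 1]
Peg 1: [3]
Peg 2: [4]

After move 8 (0->2):
Peg 0: [6, 5, 2]
Peg 1: [3]
Peg 2: [4, 1]

After move 9 (2->0):
Peg 0: [6, 5, 2, 1]
Peg 1: [3]
Peg 2: [4]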